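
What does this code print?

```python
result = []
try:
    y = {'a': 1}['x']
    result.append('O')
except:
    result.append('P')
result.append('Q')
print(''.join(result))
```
PQ

Exception raised in try, caught by bare except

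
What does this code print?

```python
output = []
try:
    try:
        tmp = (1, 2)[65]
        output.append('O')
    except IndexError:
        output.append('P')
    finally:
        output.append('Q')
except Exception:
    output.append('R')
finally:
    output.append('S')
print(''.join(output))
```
PQS

Both finally blocks run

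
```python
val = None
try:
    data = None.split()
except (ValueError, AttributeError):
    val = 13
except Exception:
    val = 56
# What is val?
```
13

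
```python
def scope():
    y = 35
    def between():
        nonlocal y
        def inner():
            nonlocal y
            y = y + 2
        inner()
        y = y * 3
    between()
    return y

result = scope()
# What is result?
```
111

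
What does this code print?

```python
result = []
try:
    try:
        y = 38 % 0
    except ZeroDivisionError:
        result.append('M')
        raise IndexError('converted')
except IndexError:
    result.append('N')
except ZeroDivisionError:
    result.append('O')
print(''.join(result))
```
MN

New IndexError raised, caught by outer IndexError handler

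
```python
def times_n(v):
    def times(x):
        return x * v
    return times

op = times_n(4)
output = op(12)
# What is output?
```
48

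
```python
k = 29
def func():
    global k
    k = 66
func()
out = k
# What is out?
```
66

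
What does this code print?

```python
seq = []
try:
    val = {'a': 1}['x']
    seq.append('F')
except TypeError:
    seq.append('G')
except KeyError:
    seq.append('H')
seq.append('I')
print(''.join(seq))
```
HI

KeyError is caught by its specific handler, not TypeError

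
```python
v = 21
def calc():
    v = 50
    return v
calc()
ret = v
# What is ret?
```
21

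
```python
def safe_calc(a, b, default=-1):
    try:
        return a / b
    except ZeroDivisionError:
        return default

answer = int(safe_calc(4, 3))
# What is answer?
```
1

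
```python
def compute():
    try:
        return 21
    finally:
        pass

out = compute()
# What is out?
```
21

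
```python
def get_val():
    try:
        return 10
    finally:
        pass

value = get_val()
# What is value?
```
10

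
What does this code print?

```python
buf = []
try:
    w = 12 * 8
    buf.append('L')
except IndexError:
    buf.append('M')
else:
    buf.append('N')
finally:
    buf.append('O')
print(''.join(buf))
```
LNO

else runs before finally when no exception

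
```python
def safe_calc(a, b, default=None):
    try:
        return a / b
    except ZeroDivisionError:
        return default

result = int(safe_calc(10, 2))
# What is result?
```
5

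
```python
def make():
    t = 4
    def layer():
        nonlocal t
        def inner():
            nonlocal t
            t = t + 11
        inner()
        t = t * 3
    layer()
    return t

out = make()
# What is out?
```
45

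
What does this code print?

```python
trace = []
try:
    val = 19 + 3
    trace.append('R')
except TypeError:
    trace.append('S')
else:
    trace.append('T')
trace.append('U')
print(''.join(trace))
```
RTU

else block runs when no exception occurs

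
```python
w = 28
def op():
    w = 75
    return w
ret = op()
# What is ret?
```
75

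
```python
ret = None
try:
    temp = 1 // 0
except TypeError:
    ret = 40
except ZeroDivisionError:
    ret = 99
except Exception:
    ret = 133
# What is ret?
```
99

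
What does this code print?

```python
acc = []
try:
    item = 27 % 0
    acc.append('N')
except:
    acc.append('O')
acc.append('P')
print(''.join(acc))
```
OP

Exception raised in try, caught by bare except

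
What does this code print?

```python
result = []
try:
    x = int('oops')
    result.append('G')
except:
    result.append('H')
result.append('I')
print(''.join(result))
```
HI

Exception raised in try, caught by bare except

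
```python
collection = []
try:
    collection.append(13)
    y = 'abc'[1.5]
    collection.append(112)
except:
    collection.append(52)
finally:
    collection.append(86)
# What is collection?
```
[13, 52, 86]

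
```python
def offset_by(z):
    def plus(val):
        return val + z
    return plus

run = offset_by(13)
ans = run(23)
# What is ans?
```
36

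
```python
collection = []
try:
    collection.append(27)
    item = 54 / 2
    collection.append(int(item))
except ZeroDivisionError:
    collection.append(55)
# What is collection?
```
[27, 27]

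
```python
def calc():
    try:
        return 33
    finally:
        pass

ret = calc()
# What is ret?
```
33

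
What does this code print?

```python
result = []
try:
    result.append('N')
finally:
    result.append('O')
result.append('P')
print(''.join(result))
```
NOP

try/finally without except, no exception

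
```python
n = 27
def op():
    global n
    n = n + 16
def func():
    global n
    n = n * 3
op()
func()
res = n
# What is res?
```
129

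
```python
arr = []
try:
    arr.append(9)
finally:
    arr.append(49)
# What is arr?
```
[9, 49]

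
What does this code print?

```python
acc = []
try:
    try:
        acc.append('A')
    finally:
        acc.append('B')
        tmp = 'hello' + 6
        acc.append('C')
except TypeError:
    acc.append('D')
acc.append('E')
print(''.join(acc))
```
ABDE

Exception in inner finally caught by outer except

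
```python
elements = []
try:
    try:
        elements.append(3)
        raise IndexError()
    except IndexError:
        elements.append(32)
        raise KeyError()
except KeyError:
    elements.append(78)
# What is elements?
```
[3, 32, 78]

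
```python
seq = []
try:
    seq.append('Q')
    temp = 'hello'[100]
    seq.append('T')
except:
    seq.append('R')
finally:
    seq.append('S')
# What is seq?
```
['Q', 'R', 'S']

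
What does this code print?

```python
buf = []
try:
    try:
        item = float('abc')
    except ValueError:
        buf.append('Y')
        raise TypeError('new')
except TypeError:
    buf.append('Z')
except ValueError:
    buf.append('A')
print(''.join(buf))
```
YZ

New TypeError raised, caught by outer TypeError handler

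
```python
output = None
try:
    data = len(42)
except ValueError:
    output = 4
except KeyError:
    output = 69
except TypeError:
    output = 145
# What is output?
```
145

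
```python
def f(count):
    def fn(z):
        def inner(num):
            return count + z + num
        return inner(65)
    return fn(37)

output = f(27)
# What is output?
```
129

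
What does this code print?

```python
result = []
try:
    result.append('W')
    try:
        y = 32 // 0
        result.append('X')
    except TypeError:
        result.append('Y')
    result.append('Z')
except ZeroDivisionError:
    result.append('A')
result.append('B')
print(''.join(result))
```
WAB

Inner handler doesn't match, propagates to outer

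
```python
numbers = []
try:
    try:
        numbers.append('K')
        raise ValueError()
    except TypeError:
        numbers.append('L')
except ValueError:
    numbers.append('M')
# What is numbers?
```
['K', 'M']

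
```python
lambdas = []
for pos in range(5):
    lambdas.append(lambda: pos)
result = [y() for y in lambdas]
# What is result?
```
[4, 4, 4, 4, 4]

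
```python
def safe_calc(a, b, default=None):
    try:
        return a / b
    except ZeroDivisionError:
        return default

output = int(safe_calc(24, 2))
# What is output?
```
12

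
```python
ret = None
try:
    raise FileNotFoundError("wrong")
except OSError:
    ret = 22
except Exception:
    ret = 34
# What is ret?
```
22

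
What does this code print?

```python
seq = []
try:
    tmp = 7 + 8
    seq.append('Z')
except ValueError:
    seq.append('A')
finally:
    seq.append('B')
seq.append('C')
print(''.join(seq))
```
ZBC

finally runs after normal execution too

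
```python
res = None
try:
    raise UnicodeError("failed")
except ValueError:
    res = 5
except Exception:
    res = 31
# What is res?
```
5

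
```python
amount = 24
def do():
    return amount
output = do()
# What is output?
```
24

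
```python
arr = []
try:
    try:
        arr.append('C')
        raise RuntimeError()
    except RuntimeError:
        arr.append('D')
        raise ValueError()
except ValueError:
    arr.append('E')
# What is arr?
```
['C', 'D', 'E']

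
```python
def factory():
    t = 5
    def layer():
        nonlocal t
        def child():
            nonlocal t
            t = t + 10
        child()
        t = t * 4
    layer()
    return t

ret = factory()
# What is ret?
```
60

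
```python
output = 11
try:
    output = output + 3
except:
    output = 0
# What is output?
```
14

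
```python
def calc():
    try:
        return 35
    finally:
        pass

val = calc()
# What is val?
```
35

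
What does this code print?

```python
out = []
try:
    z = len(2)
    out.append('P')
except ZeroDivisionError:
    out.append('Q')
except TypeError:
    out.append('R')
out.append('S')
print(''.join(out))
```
RS

TypeError is caught by its specific handler, not ZeroDivisionError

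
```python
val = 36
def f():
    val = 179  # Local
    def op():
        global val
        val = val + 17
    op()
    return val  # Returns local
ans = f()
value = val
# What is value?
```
53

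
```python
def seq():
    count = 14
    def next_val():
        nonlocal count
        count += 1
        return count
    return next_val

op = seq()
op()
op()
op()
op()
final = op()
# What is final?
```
19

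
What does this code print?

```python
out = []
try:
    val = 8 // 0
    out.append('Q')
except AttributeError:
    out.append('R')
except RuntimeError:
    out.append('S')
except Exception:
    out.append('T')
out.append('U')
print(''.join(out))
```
TU

ZeroDivisionError not specifically caught, falls to Exception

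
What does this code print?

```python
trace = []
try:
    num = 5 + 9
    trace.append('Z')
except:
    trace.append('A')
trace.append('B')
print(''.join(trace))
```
ZB

No exception, try block completes normally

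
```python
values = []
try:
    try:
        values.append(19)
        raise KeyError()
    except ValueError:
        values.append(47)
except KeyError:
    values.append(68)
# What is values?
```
[19, 68]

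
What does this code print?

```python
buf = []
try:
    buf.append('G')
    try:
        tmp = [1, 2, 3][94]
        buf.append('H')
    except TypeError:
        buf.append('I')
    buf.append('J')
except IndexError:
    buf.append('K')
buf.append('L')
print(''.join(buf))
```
GKL

Inner handler doesn't match, propagates to outer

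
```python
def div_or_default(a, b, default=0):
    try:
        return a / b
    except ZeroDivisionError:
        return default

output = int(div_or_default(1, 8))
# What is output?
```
0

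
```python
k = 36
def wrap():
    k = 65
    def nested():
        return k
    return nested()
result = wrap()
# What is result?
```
65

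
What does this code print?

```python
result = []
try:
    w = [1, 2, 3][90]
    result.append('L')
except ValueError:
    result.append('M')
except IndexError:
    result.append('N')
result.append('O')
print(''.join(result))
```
NO

IndexError is caught by its specific handler, not ValueError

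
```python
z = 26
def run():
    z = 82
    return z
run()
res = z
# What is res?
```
26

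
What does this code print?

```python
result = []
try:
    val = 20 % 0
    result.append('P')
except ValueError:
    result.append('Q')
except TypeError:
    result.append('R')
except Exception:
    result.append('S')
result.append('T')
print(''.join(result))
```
ST

ZeroDivisionError not specifically caught, falls to Exception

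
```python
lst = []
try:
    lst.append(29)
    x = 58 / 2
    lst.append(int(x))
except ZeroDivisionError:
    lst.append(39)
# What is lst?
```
[29, 29]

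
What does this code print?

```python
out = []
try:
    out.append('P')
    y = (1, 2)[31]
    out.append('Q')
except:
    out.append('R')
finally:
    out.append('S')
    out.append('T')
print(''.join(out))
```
PRST

Code before exception runs, then except, then all of finally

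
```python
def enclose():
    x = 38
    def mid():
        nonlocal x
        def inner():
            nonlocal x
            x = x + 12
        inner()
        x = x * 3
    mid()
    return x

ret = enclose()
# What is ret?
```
150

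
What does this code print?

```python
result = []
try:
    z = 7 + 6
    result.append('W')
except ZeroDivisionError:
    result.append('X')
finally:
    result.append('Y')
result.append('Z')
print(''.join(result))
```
WYZ

finally runs after normal execution too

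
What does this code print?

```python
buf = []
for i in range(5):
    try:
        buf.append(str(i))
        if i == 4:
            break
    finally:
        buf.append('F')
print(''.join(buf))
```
0F1F2F3F4F

finally runs even when breaking out of loop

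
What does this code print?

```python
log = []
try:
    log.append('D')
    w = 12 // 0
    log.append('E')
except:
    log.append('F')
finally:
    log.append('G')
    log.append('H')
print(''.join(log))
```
DFGH

Code before exception runs, then except, then all of finally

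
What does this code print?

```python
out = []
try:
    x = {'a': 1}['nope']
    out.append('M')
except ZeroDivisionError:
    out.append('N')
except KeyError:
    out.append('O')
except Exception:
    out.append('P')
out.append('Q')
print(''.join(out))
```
OQ

KeyError matches before generic Exception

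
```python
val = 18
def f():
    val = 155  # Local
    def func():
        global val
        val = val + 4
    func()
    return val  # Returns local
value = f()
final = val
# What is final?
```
22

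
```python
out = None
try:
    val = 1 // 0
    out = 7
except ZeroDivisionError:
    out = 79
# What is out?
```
79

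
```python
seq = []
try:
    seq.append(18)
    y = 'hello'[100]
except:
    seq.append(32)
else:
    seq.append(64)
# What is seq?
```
[18, 32]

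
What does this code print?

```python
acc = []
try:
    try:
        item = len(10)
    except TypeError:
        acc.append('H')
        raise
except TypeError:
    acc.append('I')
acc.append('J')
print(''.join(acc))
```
HIJ

raise without argument re-raises current exception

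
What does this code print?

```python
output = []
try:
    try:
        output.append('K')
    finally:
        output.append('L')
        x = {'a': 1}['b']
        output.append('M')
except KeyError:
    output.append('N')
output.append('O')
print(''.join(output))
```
KLNO

Exception in inner finally caught by outer except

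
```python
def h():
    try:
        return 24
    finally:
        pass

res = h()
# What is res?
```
24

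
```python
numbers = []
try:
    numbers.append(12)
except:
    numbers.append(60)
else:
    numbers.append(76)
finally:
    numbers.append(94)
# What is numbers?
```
[12, 76, 94]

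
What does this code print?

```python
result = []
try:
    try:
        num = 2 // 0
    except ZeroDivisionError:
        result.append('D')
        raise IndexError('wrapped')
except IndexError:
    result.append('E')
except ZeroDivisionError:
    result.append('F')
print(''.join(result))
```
DE

New IndexError raised, caught by outer IndexError handler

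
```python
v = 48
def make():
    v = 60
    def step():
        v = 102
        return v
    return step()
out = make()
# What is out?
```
102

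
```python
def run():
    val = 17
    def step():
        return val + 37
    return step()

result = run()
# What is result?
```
54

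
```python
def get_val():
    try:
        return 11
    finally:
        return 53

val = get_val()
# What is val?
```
53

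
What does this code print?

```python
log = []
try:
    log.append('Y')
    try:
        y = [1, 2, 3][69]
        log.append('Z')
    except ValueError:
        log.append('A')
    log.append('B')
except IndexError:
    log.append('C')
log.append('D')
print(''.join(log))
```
YCD

Inner handler doesn't match, propagates to outer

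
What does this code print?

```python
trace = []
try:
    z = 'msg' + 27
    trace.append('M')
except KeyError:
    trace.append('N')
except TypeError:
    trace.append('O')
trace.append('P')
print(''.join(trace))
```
OP

TypeError is caught by its specific handler, not KeyError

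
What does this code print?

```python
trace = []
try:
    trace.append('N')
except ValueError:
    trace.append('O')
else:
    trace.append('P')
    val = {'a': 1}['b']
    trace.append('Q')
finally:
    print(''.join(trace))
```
NP

Try succeeds, else appends 'P', KeyError in else is uncaught, finally prints before exception propagates ('Q' never appended)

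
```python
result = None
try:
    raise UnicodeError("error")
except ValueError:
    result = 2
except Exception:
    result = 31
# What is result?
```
2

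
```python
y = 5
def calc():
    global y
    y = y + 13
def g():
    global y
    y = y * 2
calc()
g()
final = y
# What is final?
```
36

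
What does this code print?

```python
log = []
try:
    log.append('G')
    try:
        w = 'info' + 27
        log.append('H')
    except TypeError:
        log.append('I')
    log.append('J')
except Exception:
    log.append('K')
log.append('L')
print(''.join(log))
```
GIJL

Inner exception caught by inner handler, outer continues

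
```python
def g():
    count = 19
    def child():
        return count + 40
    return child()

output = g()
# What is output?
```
59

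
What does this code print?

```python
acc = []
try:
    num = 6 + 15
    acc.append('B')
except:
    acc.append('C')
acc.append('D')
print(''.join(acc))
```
BD

No exception, try block completes normally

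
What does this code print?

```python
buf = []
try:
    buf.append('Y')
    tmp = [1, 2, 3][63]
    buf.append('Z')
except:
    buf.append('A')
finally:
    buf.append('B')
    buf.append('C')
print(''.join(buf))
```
YABC

Code before exception runs, then except, then all of finally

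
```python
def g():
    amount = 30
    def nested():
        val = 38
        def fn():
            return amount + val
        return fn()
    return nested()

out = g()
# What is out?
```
68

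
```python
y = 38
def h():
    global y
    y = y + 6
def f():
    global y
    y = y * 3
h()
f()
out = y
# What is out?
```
132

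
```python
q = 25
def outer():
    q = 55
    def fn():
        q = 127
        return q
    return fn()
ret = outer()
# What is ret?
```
127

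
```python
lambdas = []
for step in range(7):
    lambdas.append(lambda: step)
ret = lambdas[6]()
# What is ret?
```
6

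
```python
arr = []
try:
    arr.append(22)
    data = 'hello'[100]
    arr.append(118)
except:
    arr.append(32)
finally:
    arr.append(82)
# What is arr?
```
[22, 32, 82]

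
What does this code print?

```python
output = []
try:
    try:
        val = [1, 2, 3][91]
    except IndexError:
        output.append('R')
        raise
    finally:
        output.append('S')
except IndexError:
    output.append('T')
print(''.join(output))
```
RST

finally runs before re-raised exception propagates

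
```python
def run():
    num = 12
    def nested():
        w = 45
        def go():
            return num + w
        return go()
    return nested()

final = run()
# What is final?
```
57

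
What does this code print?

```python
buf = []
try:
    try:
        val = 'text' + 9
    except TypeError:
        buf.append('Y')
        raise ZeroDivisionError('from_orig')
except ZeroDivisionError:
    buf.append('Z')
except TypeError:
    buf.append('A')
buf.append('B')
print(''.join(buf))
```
YZB

ZeroDivisionError raised and caught, original TypeError not re-raised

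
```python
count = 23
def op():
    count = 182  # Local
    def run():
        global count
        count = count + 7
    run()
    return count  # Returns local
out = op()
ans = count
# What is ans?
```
30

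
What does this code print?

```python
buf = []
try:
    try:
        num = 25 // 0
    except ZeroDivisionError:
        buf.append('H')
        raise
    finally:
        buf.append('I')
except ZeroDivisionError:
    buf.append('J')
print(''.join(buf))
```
HIJ

finally runs before re-raised exception propagates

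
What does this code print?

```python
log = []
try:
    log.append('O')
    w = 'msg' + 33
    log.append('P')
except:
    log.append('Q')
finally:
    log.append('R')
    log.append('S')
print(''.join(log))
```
OQRS

Code before exception runs, then except, then all of finally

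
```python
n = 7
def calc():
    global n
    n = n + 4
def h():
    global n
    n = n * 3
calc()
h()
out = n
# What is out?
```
33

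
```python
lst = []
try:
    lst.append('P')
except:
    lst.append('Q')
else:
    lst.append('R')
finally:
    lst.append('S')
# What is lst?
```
['P', 'R', 'S']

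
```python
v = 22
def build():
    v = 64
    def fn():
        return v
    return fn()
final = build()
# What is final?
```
64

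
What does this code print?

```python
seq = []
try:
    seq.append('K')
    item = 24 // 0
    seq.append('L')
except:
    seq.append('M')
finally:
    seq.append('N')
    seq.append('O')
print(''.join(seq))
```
KMNO

Code before exception runs, then except, then all of finally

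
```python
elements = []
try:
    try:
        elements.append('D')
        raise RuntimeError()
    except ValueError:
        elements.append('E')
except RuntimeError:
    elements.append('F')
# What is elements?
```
['D', 'F']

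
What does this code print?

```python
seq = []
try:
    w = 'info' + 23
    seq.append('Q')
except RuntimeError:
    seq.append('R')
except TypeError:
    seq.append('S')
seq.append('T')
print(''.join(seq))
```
ST

TypeError is caught by its specific handler, not RuntimeError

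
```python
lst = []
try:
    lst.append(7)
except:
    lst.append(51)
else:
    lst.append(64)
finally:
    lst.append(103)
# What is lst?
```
[7, 64, 103]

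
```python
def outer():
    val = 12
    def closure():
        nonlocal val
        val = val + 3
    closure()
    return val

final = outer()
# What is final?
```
15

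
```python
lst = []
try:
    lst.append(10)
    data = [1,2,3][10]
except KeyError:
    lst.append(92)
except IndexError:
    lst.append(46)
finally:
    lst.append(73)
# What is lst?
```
[10, 46, 73]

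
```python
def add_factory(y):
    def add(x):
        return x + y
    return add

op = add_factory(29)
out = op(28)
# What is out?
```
57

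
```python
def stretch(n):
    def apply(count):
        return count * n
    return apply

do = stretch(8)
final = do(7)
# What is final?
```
56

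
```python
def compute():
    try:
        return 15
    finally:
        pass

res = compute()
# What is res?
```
15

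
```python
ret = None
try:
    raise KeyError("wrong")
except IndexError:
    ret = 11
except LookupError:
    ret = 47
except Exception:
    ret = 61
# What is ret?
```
47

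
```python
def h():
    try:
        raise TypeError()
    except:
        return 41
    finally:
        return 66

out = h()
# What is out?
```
66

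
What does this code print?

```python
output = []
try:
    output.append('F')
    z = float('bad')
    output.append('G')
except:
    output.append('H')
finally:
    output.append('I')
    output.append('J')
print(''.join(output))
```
FHIJ

Code before exception runs, then except, then all of finally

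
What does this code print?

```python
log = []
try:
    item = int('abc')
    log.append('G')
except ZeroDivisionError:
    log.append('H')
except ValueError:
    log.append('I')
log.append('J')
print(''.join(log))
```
IJ

ValueError is caught by its specific handler, not ZeroDivisionError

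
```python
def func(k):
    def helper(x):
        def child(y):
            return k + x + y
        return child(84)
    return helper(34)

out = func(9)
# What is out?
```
127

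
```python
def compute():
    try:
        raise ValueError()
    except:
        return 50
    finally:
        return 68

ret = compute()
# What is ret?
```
68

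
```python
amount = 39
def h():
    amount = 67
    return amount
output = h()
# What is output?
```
67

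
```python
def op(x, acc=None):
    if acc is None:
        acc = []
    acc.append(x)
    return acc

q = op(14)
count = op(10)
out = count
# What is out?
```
[10]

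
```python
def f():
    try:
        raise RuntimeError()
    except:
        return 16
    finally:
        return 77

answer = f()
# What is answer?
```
77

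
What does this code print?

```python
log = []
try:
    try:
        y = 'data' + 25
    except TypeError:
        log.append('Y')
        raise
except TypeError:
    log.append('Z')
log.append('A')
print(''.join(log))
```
YZA

raise without argument re-raises current exception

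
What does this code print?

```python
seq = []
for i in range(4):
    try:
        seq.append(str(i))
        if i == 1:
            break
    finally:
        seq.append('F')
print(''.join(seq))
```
0F1F

finally runs even when breaking out of loop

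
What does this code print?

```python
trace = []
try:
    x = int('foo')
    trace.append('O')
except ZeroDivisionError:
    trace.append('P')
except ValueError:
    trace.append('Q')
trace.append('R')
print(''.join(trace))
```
QR

ValueError is caught by its specific handler, not ZeroDivisionError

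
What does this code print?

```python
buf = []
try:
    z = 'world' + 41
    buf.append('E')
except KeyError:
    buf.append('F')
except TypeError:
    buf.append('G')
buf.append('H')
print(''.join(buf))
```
GH

TypeError is caught by its specific handler, not KeyError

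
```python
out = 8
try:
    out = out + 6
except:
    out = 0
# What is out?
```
14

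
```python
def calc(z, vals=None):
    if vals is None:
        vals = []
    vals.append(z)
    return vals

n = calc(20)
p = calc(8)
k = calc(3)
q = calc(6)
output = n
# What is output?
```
[20]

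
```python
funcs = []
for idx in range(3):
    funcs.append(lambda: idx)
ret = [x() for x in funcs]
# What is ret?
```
[2, 2, 2]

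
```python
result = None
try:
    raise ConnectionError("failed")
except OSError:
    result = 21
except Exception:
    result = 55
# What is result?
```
21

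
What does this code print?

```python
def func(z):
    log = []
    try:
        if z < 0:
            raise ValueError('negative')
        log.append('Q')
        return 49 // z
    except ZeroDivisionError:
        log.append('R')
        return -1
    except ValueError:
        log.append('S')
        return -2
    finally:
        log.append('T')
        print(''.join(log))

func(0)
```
QRT

z=0 causes ZeroDivisionError, caught, finally prints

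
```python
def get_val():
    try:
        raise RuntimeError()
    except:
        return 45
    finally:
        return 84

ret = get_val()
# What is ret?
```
84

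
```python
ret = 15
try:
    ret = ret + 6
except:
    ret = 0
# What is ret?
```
21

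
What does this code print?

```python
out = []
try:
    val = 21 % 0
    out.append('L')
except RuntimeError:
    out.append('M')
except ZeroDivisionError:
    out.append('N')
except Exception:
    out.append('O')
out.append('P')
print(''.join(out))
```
NP

ZeroDivisionError matches before generic Exception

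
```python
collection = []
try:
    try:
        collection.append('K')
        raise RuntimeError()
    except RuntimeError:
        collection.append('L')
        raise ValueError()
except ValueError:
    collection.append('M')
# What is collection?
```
['K', 'L', 'M']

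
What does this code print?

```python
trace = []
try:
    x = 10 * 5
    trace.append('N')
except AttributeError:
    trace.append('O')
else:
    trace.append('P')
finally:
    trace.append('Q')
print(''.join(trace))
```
NPQ

else runs before finally when no exception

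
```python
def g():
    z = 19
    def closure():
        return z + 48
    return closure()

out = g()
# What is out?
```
67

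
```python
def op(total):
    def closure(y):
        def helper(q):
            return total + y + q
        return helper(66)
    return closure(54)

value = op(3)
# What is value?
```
123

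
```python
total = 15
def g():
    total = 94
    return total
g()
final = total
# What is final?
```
15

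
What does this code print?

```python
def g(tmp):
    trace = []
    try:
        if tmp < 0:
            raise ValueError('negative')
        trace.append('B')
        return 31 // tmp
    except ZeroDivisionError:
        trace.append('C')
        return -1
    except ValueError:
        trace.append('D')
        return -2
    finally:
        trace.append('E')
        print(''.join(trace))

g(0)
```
BCE

tmp=0 causes ZeroDivisionError, caught, finally prints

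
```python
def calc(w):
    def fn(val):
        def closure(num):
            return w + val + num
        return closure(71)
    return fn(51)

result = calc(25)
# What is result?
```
147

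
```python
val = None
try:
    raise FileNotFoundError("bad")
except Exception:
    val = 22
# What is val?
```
22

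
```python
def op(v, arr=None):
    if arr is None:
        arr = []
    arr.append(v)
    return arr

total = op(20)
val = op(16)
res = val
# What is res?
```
[16]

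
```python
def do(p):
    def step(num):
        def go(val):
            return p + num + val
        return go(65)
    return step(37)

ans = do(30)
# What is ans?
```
132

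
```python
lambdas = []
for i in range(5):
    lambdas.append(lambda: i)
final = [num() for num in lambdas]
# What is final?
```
[4, 4, 4, 4, 4]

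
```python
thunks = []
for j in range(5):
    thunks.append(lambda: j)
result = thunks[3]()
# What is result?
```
4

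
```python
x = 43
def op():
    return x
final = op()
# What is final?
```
43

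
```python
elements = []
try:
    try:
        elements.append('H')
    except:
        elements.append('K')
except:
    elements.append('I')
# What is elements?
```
['H']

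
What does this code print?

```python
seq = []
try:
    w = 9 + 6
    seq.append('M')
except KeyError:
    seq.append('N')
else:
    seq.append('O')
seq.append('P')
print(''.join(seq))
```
MOP

else block runs when no exception occurs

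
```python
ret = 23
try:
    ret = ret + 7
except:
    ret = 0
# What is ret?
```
30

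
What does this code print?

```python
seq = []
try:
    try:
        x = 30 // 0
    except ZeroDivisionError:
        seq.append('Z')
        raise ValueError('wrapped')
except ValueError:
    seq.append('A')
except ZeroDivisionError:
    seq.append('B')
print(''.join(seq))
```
ZA

New ValueError raised, caught by outer ValueError handler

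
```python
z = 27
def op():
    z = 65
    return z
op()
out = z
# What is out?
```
27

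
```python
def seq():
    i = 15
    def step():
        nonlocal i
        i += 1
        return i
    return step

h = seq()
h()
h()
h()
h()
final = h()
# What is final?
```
20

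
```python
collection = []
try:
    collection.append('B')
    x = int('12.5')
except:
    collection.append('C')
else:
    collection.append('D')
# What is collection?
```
['B', 'C']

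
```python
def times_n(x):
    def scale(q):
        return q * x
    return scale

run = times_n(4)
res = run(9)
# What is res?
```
36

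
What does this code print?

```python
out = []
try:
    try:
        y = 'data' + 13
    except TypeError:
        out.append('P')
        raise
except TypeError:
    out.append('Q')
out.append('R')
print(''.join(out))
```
PQR

raise without argument re-raises current exception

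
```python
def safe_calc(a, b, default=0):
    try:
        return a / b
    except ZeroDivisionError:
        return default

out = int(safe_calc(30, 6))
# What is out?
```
5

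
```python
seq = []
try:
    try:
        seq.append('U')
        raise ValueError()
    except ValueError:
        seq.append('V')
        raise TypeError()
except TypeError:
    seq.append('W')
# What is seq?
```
['U', 'V', 'W']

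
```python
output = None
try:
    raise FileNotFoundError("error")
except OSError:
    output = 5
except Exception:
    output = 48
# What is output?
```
5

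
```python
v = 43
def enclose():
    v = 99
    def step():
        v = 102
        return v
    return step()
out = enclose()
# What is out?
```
102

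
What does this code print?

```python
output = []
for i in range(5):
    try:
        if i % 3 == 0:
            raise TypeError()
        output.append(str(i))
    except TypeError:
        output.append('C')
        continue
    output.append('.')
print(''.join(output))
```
C1.2.C4.

continue in except skips rest of loop body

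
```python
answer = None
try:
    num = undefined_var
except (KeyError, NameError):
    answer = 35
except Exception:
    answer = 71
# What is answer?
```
35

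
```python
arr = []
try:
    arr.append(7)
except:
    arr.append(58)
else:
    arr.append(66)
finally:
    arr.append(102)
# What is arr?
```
[7, 66, 102]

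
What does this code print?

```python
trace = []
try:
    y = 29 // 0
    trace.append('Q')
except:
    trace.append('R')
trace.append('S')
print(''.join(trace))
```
RS

Exception raised in try, caught by bare except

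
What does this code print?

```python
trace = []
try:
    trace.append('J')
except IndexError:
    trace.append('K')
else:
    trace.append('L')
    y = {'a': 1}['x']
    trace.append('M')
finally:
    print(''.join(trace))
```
JL

Try succeeds, else appends 'L', KeyError in else is uncaught, finally prints before exception propagates ('M' never appended)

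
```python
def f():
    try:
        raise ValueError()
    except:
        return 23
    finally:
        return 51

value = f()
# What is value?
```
51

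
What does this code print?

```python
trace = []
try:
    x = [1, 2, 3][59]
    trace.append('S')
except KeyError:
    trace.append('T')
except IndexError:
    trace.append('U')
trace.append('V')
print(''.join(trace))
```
UV

IndexError is caught by its specific handler, not KeyError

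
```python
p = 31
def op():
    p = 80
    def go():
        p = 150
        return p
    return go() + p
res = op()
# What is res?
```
230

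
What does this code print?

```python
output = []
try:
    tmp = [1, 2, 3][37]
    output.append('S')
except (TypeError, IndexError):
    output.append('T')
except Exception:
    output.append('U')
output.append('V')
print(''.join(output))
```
TV

IndexError matches tuple containing it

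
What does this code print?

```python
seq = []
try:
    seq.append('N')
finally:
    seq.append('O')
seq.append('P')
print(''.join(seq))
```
NOP

try/finally without except, no exception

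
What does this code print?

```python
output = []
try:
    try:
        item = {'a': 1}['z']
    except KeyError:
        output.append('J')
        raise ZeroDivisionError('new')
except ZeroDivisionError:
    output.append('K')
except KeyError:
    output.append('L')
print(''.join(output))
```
JK

New ZeroDivisionError raised, caught by outer ZeroDivisionError handler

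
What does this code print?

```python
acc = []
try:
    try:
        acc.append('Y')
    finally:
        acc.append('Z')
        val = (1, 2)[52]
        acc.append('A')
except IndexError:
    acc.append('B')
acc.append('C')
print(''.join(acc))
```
YZBC

Exception in inner finally caught by outer except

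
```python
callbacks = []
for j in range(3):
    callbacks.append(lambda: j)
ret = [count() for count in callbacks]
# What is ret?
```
[2, 2, 2]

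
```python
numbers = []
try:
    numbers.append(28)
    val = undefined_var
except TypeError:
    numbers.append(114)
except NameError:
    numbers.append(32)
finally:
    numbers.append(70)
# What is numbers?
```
[28, 32, 70]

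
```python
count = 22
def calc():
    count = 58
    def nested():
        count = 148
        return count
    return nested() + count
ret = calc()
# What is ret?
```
206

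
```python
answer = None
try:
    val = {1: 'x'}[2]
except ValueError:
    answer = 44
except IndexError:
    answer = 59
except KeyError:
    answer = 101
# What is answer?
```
101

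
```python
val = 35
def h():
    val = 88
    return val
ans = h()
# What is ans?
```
88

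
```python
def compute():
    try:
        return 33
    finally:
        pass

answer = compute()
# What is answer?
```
33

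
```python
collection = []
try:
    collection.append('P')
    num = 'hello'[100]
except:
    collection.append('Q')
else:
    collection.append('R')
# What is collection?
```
['P', 'Q']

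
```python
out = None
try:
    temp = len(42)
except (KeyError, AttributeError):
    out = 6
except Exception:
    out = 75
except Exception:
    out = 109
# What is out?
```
75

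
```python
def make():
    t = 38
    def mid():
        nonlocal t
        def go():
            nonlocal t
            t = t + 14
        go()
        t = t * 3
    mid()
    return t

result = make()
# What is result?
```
156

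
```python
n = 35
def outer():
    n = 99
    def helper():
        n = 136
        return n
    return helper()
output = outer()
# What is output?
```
136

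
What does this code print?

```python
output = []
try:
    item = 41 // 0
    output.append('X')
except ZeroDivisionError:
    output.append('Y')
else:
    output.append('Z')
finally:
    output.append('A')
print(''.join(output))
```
YA

Exception: except runs, else skipped, finally runs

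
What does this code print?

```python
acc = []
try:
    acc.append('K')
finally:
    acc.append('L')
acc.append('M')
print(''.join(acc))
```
KLM

try/finally without except, no exception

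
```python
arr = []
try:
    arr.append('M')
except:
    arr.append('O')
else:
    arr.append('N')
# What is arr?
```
['M', 'N']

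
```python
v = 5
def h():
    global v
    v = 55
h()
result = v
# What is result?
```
55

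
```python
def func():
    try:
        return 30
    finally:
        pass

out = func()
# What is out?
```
30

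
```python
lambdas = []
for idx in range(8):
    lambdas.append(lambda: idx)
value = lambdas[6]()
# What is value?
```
7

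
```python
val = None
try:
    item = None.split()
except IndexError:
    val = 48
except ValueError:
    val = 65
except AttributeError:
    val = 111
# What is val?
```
111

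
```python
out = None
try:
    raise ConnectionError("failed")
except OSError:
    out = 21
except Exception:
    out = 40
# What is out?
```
21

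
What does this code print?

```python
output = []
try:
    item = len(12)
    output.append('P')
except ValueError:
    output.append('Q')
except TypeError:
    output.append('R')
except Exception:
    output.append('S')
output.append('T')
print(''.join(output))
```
RT

TypeError matches before generic Exception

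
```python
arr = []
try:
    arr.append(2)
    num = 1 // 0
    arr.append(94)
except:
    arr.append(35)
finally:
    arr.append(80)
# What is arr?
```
[2, 35, 80]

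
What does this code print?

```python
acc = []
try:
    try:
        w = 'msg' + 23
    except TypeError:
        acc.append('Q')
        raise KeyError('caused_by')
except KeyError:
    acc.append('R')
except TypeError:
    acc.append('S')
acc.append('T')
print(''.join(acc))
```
QRT

KeyError raised and caught, original TypeError not re-raised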